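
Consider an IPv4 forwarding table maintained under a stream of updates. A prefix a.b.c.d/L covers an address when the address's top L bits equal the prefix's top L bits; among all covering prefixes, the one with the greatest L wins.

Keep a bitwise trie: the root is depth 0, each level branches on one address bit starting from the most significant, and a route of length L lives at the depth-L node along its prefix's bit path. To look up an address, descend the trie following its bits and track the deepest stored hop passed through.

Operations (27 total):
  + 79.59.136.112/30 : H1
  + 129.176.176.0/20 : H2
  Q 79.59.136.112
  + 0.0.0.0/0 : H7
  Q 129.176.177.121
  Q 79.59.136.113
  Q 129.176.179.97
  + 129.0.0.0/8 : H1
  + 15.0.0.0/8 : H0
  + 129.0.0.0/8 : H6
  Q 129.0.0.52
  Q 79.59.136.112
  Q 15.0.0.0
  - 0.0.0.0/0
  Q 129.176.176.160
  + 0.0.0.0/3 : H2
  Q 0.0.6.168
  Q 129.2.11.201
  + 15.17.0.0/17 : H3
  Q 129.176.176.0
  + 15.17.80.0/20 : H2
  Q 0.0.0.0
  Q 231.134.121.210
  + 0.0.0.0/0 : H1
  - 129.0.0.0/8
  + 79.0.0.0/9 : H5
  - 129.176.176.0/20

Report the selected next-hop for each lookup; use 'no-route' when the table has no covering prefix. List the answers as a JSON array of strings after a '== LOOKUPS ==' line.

Trace:
  add 79.59.136.112/30 -> H1 at depth 30
  add 129.176.176.0/20 -> H2 at depth 20
  lookup 79.59.136.112: bits 010011110011101110001000011100 walk d0:-→d1:-→d2:-→d3:-→d4:-→d5:-→d6:-→d7:-→d8:-→d9:-→d10:-→d11:-→d12:-→d13:-→d14:-→d15:-→d16:-→d17:-→d18:-→d19:-→d20:-→d21:-→d22:-→d23:-→d24:-→d25:-→d26:-→d27:-→d28:-→d29:-→d30:H1 -> H1
  add 0.0.0.0/0 -> H7 at depth 0
  lookup 129.176.177.121: bits 10000001101100001011 walk d0:H7→d1:-→d2:-→d3:-→d4:-→d5:-→d6:-→d7:-→d8:-→d9:-→d10:-→d11:-→d12:-→d13:-→d14:-→d15:-→d16:-→d17:-→d18:-→d19:-→d20:H2 -> H2
  lookup 79.59.136.113: bits 010011110011101110001000011100 walk d0:H7→d1:-→d2:-→d3:-→d4:-→d5:-→d6:-→d7:-→d8:-→d9:-→d10:-→d11:-→d12:-→d13:-→d14:-→d15:-→d16:-→d17:-→d18:-→d19:-→d20:-→d21:-→d22:-→d23:-→d24:-→d25:-→d26:-→d27:-→d28:-→d29:-→d30:H1 -> H1
  lookup 129.176.179.97: bits 10000001101100001011 walk d0:H7→d1:-→d2:-→d3:-→d4:-→d5:-→d6:-→d7:-→d8:-→d9:-→d10:-→d11:-→d12:-→d13:-→d14:-→d15:-→d16:-→d17:-→d18:-→d19:-→d20:H2 -> H2
  add 129.0.0.0/8 -> H1 at depth 8
  add 15.0.0.0/8 -> H0 at depth 8
  add 129.0.0.0/8 -> H6 at depth 8
  lookup 129.0.0.52: bits 10000001 walk d0:H7→d1:-→d2:-→d3:-→d4:-→d5:-→d6:-→d7:-→d8:H6 -> H6
  lookup 79.59.136.112: bits 010011110011101110001000011100 walk d0:H7→d1:-→d2:-→d3:-→d4:-→d5:-→d6:-→d7:-→d8:-→d9:-→d10:-→d11:-→d12:-→d13:-→d14:-→d15:-→d16:-→d17:-→d18:-→d19:-→d20:-→d21:-→d22:-→d23:-→d24:-→d25:-→d26:-→d27:-→d28:-→d29:-→d30:H1 -> H1
  lookup 15.0.0.0: bits 00001111 walk d0:H7→d1:-→d2:-→d3:-→d4:-→d5:-→d6:-→d7:-→d8:H0 -> H0
  - 0.0.0.0/0 clear@0
  lookup 129.176.176.160: bits 10000001101100001011 walk d0:-→d1:-→d2:-→d3:-→d4:-→d5:-→d6:-→d7:-→d8:H6→d9:-→d10:-→d11:-→d12:-→d13:-→d14:-→d15:-→d16:-→d17:-→d18:-→d19:-→d20:H2 -> H2
  add 0.0.0.0/3 -> H2 at depth 3
  lookup 0.0.6.168: bits 0000 walk d0:-→d1:-→d2:-→d3:H2→d4:- -> H2
  lookup 129.2.11.201: bits 10000001 walk d0:-→d1:-→d2:-→d3:-→d4:-→d5:-→d6:-→d7:-→d8:H6 -> H6
  add 15.17.0.0/17 -> H3 at depth 17
  lookup 129.176.176.0: bits 10000001101100001011 walk d0:-→d1:-→d2:-→d3:-→d4:-→d5:-→d6:-→d7:-→d8:H6→d9:-→d10:-→d11:-→d12:-→d13:-→d14:-→d15:-→d16:-→d17:-→d18:-→d19:-→d20:H2 -> H2
  add 15.17.80.0/20 -> H2 at depth 20
  lookup 0.0.0.0: bits 0000 walk d0:-→d1:-→d2:-→d3:H2→d4:- -> H2
  lookup 231.134.121.210: bits 1 walk d0:-→d1:- -> no-route
  add 0.0.0.0/0 -> H1 at depth 0
  - 129.0.0.0/8 clear@8
  add 79.0.0.0/9 -> H5 at depth 9
  - 129.176.176.0/20 clear@20

== LOOKUPS ==
["H1","H2","H1","H2","H6","H1","H0","H2","H2","H6","H2","H2","no-route"]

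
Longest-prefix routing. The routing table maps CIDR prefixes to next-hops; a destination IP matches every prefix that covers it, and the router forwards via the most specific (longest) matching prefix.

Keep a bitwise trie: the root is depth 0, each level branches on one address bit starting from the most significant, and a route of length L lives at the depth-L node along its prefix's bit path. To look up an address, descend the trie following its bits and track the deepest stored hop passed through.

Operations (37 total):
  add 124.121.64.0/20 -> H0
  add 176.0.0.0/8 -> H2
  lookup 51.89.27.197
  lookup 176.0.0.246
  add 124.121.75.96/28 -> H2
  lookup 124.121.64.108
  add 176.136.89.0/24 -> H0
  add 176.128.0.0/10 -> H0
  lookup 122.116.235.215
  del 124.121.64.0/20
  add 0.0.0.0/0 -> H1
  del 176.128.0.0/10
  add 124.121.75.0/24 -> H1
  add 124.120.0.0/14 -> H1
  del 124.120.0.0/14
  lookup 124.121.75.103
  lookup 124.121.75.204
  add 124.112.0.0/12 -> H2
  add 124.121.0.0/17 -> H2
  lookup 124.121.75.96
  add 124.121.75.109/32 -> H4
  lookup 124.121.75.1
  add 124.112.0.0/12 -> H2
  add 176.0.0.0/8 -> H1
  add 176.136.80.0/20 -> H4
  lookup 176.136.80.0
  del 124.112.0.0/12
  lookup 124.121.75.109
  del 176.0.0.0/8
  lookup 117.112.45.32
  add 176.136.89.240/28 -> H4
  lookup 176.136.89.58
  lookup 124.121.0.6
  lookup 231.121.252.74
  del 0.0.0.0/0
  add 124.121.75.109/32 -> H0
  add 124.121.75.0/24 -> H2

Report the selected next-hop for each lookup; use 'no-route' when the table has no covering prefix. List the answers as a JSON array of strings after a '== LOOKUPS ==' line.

Apply in order:
  + 124.121.64.0/20 (H0) depth=20
  + 176.0.0.0/8 (H2) depth=8
  Q 51.89.27.197: descend 0 ; hops seen [∅] ; pick no-route
  Q 176.0.0.246: descend 10110000 ; hops seen [H2] ; pick H2
  + 124.121.75.96/28 (H2) depth=28
  Q 124.121.64.108: descend 01111100011110010100 ; hops seen [H0] ; pick H0
  + 176.136.89.0/24 (H0) depth=24
  + 176.128.0.0/10 (H0) depth=10
  Q 122.116.235.215: descend 01111 ; hops seen [∅] ; pick no-route
  del 124.121.64.0/20 (clear depth 20)
  + 0.0.0.0/0 (H1) depth=0
  del 176.128.0.0/10 (clear depth 10)
  + 124.121.75.0/24 (H1) depth=24
  + 124.120.0.0/14 (H1) depth=14
  del 124.120.0.0/14 (clear depth 14)
  Q 124.121.75.103: descend 0111110001111001010010110110 ; hops seen [H1,H1,H2] ; pick H2
  Q 124.121.75.204: descend 011111000111100101001011 ; hops seen [H1,H1] ; pick H1
  + 124.112.0.0/12 (H2) depth=12
  + 124.121.0.0/17 (H2) depth=17
  Q 124.121.75.96: descend 0111110001111001010010110110 ; hops seen [H1,H2,H2,H1,H2] ; pick H2
  + 124.121.75.109/32 (H4) depth=32
  Q 124.121.75.1: descend 0111110001111001010010110 ; hops seen [H1,H2,H2,H1] ; pick H1
  + 124.112.0.0/12 (H2) depth=12
  + 176.0.0.0/8 (H1) depth=8
  + 176.136.80.0/20 (H4) depth=20
  Q 176.136.80.0: descend 10110000100010000101 ; hops seen [H1,H1,H4] ; pick H4
  del 124.112.0.0/12 (clear depth 12)
  Q 124.121.75.109: descend 01111100011110010100101101101101 ; hops seen [H1,H2,H1,H2,H4] ; pick H4
  del 176.0.0.0/8 (clear depth 8)
  Q 117.112.45.32: descend 0111 ; hops seen [H1] ; pick H1
  + 176.136.89.240/28 (H4) depth=28
  Q 176.136.89.58: descend 101100001000100001011001 ; hops seen [H1,H4,H0] ; pick H0
  Q 124.121.0.6: descend 01111100011110010 ; hops seen [H1,H2] ; pick H2
  Q 231.121.252.74: descend 1 ; hops seen [H1] ; pick H1
  del 0.0.0.0/0 (clear depth 0)
  + 124.121.75.109/32 (H0) depth=32
  + 124.121.75.0/24 (H2) depth=24

== LOOKUPS ==
["no-route","H2","H0","no-route","H2","H1","H2","H1","H4","H4","H1","H0","H2","H1"]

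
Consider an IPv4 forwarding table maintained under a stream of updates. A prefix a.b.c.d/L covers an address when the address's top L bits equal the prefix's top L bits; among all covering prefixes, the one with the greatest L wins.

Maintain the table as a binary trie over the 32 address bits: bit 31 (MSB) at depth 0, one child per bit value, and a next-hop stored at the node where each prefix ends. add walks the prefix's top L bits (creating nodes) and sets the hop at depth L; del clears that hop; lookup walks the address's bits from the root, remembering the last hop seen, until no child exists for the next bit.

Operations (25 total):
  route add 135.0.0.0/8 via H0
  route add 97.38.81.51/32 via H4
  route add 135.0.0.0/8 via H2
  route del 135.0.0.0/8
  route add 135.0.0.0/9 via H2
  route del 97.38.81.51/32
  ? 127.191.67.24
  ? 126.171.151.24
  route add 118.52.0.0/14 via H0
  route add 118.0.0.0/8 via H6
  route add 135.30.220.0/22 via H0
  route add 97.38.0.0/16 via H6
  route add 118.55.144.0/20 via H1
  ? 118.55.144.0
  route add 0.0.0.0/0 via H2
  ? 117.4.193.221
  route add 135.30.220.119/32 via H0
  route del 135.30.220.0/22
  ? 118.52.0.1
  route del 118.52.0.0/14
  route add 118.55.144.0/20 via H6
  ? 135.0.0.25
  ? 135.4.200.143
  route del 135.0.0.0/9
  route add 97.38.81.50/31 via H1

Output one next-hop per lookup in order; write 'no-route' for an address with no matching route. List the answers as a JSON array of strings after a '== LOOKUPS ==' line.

Apply in order:
  add 135.0.0.0/8 -> H0 at depth 8
  add 97.38.81.51/32 -> H4 at depth 32
  add 135.0.0.0/8 -> H2 at depth 8
  - 135.0.0.0/8 clear@8
  add 135.0.0.0/9 -> H2 at depth 9
  - 97.38.81.51/32 clear@32
  ? 127.191.67.24  path d0:-→d1:-→d2:-→d3:-  best=no-route
  ? 126.171.151.24  path d0:-→d1:-→d2:-→d3:-  best=no-route
  add 118.52.0.0/14 -> H0 at depth 14
  add 118.0.0.0/8 -> H6 at depth 8
  add 135.30.220.0/22 -> H0 at depth 22
  add 97.38.0.0/16 -> H6 at depth 16
  add 118.55.144.0/20 -> H1 at depth 20
  ? 118.55.144.0  path d0:-→d1:-→d2:-→d3:-→d4:-→d5:-→d6:-→d7:-→d8:H6→d9:-→d10:-→d11:-→d12:-→d13:-→d14:H0→d15:-→d16:-→d17:-→d18:-→d19:-→d20:H1  best=H1
  add 0.0.0.0/0 -> H2 at depth 0
  ? 117.4.193.221  path d0:H2→d1:-→d2:-→d3:-→d4:-→d5:-→d6:-  best=H2
  add 135.30.220.119/32 -> H0 at depth 32
  - 135.30.220.0/22 clear@22
  ? 118.52.0.1  path d0:H2→d1:-→d2:-→d3:-→d4:-→d5:-→d6:-→d7:-→d8:H6→d9:-→d10:-→d11:-→d12:-→d13:-→d14:H0  best=H0
  - 118.52.0.0/14 clear@14
  add 118.55.144.0/20 -> H6 at depth 20
  ? 135.0.0.25  path d0:H2→d1:-→d2:-→d3:-→d4:-→d5:-→d6:-→d7:-→d8:-→d9:H2→d10:-→d11:-  best=H2
  ? 135.4.200.143  path d0:H2→d1:-→d2:-→d3:-→d4:-→d5:-→d6:-→d7:-→d8:-→d9:H2→d10:-→d11:-  best=H2
  - 135.0.0.0/9 clear@9
  add 97.38.81.50/31 -> H1 at depth 31

== LOOKUPS ==
["no-route","no-route","H1","H2","H0","H2","H2"]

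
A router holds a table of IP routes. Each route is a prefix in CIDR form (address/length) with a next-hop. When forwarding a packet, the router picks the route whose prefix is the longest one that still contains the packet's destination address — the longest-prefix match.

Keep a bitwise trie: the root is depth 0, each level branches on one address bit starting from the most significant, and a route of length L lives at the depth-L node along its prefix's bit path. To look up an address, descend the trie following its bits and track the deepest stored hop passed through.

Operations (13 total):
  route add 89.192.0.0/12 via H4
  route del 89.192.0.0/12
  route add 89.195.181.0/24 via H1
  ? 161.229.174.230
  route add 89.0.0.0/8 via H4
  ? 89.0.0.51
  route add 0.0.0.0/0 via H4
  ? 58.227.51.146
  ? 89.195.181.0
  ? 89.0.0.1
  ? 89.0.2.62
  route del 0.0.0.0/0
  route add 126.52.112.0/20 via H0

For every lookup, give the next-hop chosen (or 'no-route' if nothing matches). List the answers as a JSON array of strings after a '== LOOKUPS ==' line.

Trace:
  + 89.192.0.0/12 (H4) depth=12
  del 89.192.0.0/12 (clear depth 12)
  + 89.195.181.0/24 (H1) depth=24
  ? 161.229.174.230  path d0:-  best=no-route
  + 89.0.0.0/8 (H4) depth=8
  ? 89.0.0.51  path d0:-→d1:-→d2:-→d3:-→d4:-→d5:-→d6:-→d7:-→d8:H4  best=H4
  + 0.0.0.0/0 (H4) depth=0
  ? 58.227.51.146  path d0:H4→d1:-  best=H4
  ? 89.195.181.0  path d0:H4→d1:-→d2:-→d3:-→d4:-→d5:-→d6:-→d7:-→d8:H4→d9:-→d10:-→d11:-→d12:-→d13:-→d14:-→d15:-→d16:-→d17:-→d18:-→d19:-→d20:-→d21:-→d22:-→d23:-→d24:H1  best=H1
  ? 89.0.0.1  path d0:H4→d1:-→d2:-→d3:-→d4:-→d5:-→d6:-→d7:-→d8:H4  best=H4
  ? 89.0.2.62  path d0:H4→d1:-→d2:-→d3:-→d4:-→d5:-→d6:-→d7:-→d8:H4  best=H4
  del 0.0.0.0/0 (clear depth 0)
  + 126.52.112.0/20 (H0) depth=20

== LOOKUPS ==
["no-route","H4","H4","H1","H4","H4"]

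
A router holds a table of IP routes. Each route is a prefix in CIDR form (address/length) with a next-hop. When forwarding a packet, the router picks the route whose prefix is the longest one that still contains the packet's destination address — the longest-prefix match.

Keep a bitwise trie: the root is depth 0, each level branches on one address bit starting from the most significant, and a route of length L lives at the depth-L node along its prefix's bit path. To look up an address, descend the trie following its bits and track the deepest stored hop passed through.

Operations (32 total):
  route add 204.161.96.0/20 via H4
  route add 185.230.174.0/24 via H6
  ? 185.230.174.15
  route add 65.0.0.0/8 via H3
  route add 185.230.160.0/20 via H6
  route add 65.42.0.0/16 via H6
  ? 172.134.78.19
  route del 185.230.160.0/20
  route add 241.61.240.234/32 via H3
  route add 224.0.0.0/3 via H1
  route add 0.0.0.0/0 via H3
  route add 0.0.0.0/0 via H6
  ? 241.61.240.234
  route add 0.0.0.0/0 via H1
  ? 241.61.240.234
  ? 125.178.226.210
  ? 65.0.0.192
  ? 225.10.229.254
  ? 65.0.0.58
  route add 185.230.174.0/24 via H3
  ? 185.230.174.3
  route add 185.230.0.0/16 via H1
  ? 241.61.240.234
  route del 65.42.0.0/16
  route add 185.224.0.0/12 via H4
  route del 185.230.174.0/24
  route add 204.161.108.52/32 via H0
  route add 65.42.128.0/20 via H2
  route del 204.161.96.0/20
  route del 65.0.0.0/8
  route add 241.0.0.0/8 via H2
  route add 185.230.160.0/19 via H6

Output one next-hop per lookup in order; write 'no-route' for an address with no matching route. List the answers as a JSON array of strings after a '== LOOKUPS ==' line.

Apply in order:
  add 204.161.96.0/20 -> H4 at depth 20
  add 185.230.174.0/24 -> H6 at depth 24
  ? 185.230.174.15  path d0:-→d1:-→d2:-→d3:-→d4:-→d5:-→d6:-→d7:-→d8:-→d9:-→d10:-→d11:-→d12:-→d13:-→d14:-→d15:-→d16:-→d17:-→d18:-→d19:-→d20:-→d21:-→d22:-→d23:-→d24:H6  best=H6
  add 65.0.0.0/8 -> H3 at depth 8
  add 185.230.160.0/20 -> H6 at depth 20
  add 65.42.0.0/16 -> H6 at depth 16
  ? 172.134.78.19  path d0:-→d1:-→d2:-→d3:-  best=no-route
  del 185.230.160.0/20 (clear depth 20)
  add 241.61.240.234/32 -> H3 at depth 32
  add 224.0.0.0/3 -> H1 at depth 3
  add 0.0.0.0/0 -> H3 at depth 0
  add 0.0.0.0/0 -> H6 at depth 0
  ? 241.61.240.234  path d0:H6→d1:-→d2:-→d3:H1→d4:-→d5:-→d6:-→d7:-→d8:-→d9:-→d10:-→d11:-→d12:-→d13:-→d14:-→d15:-→d16:-→d17:-→d18:-→d19:-→d20:-→d21:-→d22:-→d23:-→d24:-→d25:-→d26:-→d27:-→d28:-→d29:-→d30:-→d31:-→d32:H3  best=H3
  add 0.0.0.0/0 -> H1 at depth 0
  ? 241.61.240.234  path d0:H1→d1:-→d2:-→d3:H1→d4:-→d5:-→d6:-→d7:-→d8:-→d9:-→d10:-→d11:-→d12:-→d13:-→d14:-→d15:-→d16:-→d17:-→d18:-→d19:-→d20:-→d21:-→d22:-→d23:-→d24:-→d25:-→d26:-→d27:-→d28:-→d29:-→d30:-→d31:-→d32:H3  best=H3
  ? 125.178.226.210  path d0:H1→d1:-→d2:-  best=H1
  ? 65.0.0.192  path d0:H1→d1:-→d2:-→d3:-→d4:-→d5:-→d6:-→d7:-→d8:H3→d9:-→d10:-  best=H3
  ? 225.10.229.254  path d0:H1→d1:-→d2:-→d3:H1  best=H1
  ? 65.0.0.58  path d0:H1→d1:-→d2:-→d3:-→d4:-→d5:-→d6:-→d7:-→d8:H3→d9:-→d10:-  best=H3
  add 185.230.174.0/24 -> H3 at depth 24
  ? 185.230.174.3  path d0:H1→d1:-→d2:-→d3:-→d4:-→d5:-→d6:-→d7:-→d8:-→d9:-→d10:-→d11:-→d12:-→d13:-→d14:-→d15:-→d16:-→d17:-→d18:-→d19:-→d20:-→d21:-→d22:-→d23:-→d24:H3  best=H3
  add 185.230.0.0/16 -> H1 at depth 16
  ? 241.61.240.234  path d0:H1→d1:-→d2:-→d3:H1→d4:-→d5:-→d6:-→d7:-→d8:-→d9:-→d10:-→d11:-→d12:-→d13:-→d14:-→d15:-→d16:-→d17:-→d18:-→d19:-→d20:-→d21:-→d22:-→d23:-→d24:-→d25:-→d26:-→d27:-→d28:-→d29:-→d30:-→d31:-→d32:H3  best=H3
  del 65.42.0.0/16 (clear depth 16)
  add 185.224.0.0/12 -> H4 at depth 12
  del 185.230.174.0/24 (clear depth 24)
  add 204.161.108.52/32 -> H0 at depth 32
  add 65.42.128.0/20 -> H2 at depth 20
  del 204.161.96.0/20 (clear depth 20)
  del 65.0.0.0/8 (clear depth 8)
  add 241.0.0.0/8 -> H2 at depth 8
  add 185.230.160.0/19 -> H6 at depth 19

== LOOKUPS ==
["H6","no-route","H3","H3","H1","H3","H1","H3","H3","H3"]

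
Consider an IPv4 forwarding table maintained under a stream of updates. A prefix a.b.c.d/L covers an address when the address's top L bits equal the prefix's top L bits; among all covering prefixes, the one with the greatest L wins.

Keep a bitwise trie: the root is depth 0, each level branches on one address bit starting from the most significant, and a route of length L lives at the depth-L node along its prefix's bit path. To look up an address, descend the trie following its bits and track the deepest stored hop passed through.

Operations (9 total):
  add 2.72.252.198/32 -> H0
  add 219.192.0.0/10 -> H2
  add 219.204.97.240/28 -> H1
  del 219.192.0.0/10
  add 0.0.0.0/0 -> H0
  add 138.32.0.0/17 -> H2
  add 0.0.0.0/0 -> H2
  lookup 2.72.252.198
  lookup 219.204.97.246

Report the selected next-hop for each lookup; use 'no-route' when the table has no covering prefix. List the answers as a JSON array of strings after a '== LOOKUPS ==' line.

Apply in order:
  add 2.72.252.198/32 -> H0 at depth 32
  add 219.192.0.0/10 -> H2 at depth 10
  add 219.204.97.240/28 -> H1 at depth 28
  - 219.192.0.0/10 clear@10
  add 0.0.0.0/0 -> H0 at depth 0
  add 138.32.0.0/17 -> H2 at depth 17
  add 0.0.0.0/0 -> H2 at depth 0
  ? 2.72.252.198  path d0:H2→d1:-→d2:-→d3:-→d4:-→d5:-→d6:-→d7:-→d8:-→d9:-→d10:-→d11:-→d12:-→d13:-→d14:-→d15:-→d16:-→d17:-→d18:-→d19:-→d20:-→d21:-→d22:-→d23:-→d24:-→d25:-→d26:-→d27:-→d28:-→d29:-→d30:-→d31:-→d32:H0  best=H0
  ? 219.204.97.246  path d0:H2→d1:-→d2:-→d3:-→d4:-→d5:-→d6:-→d7:-→d8:-→d9:-→d10:-→d11:-→d12:-→d13:-→d14:-→d15:-→d16:-→d17:-→d18:-→d19:-→d20:-→d21:-→d22:-→d23:-→d24:-→d25:-→d26:-→d27:-→d28:H1  best=H1

== LOOKUPS ==
["H0","H1"]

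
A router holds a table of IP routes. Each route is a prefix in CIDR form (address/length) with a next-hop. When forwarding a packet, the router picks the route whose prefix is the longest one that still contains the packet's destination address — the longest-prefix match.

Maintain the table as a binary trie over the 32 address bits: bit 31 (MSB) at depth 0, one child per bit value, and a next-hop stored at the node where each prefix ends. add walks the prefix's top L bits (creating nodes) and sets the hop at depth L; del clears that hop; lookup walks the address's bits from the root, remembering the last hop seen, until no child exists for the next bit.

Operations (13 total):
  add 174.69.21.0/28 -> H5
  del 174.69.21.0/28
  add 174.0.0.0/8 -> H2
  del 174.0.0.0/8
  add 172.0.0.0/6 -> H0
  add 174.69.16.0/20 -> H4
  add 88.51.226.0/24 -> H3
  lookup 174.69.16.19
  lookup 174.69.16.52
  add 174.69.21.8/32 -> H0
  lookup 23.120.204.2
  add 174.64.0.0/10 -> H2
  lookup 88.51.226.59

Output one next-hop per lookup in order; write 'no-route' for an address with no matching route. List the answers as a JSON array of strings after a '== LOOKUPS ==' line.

Apply in order:
  + 174.69.21.0/28 (H5) depth=28
  - 174.69.21.0/28 clear@28
  + 174.0.0.0/8 (H2) depth=8
  - 174.0.0.0/8 clear@8
  + 172.0.0.0/6 (H0) depth=6
  + 174.69.16.0/20 (H4) depth=20
  + 88.51.226.0/24 (H3) depth=24
  ? 174.69.16.19  path d0:-→d1:-→d2:-→d3:-→d4:-→d5:-→d6:H0→d7:-→d8:-→d9:-→d10:-→d11:-→d12:-→d13:-→d14:-→d15:-→d16:-→d17:-→d18:-→d19:-→d20:H4→d21:-  best=H4
  ? 174.69.16.52  path d0:-→d1:-→d2:-→d3:-→d4:-→d5:-→d6:H0→d7:-→d8:-→d9:-→d10:-→d11:-→d12:-→d13:-→d14:-→d15:-→d16:-→d17:-→d18:-→d19:-→d20:H4→d21:-  best=H4
  + 174.69.21.8/32 (H0) depth=32
  ? 23.120.204.2  path d0:-→d1:-  best=no-route
  + 174.64.0.0/10 (H2) depth=10
  ? 88.51.226.59  path d0:-→d1:-→d2:-→d3:-→d4:-→d5:-→d6:-→d7:-→d8:-→d9:-→d10:-→d11:-→d12:-→d13:-→d14:-→d15:-→d16:-→d17:-→d18:-→d19:-→d20:-→d21:-→d22:-→d23:-→d24:H3  best=H3

== LOOKUPS ==
["H4","H4","no-route","H3"]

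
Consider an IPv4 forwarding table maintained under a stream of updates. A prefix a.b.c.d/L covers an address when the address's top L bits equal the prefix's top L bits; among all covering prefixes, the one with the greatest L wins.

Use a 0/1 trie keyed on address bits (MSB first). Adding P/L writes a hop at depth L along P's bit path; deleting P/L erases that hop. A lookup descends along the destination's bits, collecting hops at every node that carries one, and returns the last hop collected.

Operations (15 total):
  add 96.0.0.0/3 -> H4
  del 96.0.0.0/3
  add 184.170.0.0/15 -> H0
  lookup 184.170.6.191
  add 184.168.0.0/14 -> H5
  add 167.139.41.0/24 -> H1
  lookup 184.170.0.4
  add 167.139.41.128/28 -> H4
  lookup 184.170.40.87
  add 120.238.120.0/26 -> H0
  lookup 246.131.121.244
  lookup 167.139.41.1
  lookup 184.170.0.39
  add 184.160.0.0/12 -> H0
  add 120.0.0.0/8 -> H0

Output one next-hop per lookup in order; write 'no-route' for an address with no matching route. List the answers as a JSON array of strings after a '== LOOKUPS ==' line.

Trace:
  add 96.0.0.0/3 -> H4 at depth 3
  del 96.0.0.0/3 (clear depth 3)
  add 184.170.0.0/15 -> H0 at depth 15
  Q 184.170.6.191: descend 101110001010101 ; hops seen [H0] ; pick H0
  add 184.168.0.0/14 -> H5 at depth 14
  add 167.139.41.0/24 -> H1 at depth 24
  Q 184.170.0.4: descend 101110001010101 ; hops seen [H5,H0] ; pick H0
  add 167.139.41.128/28 -> H4 at depth 28
  Q 184.170.40.87: descend 101110001010101 ; hops seen [H5,H0] ; pick H0
  add 120.238.120.0/26 -> H0 at depth 26
  Q 246.131.121.244: descend 1 ; hops seen [∅] ; pick no-route
  Q 167.139.41.1: descend 101001111000101100101001 ; hops seen [H1] ; pick H1
  Q 184.170.0.39: descend 101110001010101 ; hops seen [H5,H0] ; pick H0
  add 184.160.0.0/12 -> H0 at depth 12
  add 120.0.0.0/8 -> H0 at depth 8

== LOOKUPS ==
["H0","H0","H0","no-route","H1","H0"]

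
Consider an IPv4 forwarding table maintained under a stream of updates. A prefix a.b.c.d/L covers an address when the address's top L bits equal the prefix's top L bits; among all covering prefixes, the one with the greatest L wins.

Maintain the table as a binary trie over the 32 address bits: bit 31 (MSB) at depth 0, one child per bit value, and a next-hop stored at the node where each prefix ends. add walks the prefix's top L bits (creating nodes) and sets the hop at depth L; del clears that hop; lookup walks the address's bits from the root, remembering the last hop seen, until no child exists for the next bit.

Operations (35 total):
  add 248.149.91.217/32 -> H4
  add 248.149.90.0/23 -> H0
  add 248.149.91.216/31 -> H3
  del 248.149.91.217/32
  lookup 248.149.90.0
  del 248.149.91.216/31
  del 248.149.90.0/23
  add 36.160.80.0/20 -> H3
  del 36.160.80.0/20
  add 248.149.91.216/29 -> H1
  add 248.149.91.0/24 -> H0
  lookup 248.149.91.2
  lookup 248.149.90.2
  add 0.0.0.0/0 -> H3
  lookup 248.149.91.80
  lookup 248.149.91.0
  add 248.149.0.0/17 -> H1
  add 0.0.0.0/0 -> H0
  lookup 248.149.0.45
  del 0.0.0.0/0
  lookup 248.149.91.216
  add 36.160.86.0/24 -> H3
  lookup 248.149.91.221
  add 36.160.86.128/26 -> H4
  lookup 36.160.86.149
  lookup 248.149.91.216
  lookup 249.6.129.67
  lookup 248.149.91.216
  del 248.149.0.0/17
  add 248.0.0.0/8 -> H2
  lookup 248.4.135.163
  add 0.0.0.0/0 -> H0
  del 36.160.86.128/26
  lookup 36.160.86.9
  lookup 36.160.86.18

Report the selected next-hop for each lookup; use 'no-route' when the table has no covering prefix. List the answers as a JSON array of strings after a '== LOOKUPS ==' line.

Process each operation:
  + 248.149.91.217/32 (H4) depth=32
  + 248.149.90.0/23 (H0) depth=23
  + 248.149.91.216/31 (H3) depth=31
  - 248.149.91.217/32 clear@32
  lookup 248.149.90.0: bits 11111000100101010101101 walk d0:-→d1:-→d2:-→d3:-→d4:-→d5:-→d6:-→d7:-→d8:-→d9:-→d10:-→d11:-→d12:-→d13:-→d14:-→d15:-→d16:-→d17:-→d18:-→d19:-→d20:-→d21:-→d22:-→d23:H0 -> H0
  - 248.149.91.216/31 clear@31
  - 248.149.90.0/23 clear@23
  + 36.160.80.0/20 (H3) depth=20
  - 36.160.80.0/20 clear@20
  + 248.149.91.216/29 (H1) depth=29
  + 248.149.91.0/24 (H0) depth=24
  lookup 248.149.91.2: bits 111110001001010101011011 walk d0:-→d1:-→d2:-→d3:-→d4:-→d5:-→d6:-→d7:-→d8:-→d9:-→d10:-→d11:-→d12:-→d13:-→d14:-→d15:-→d16:-→d17:-→d18:-→d19:-→d20:-→d21:-→d22:-→d23:-→d24:H0 -> H0
  lookup 248.149.90.2: bits 11111000100101010101101 walk d0:-→d1:-→d2:-→d3:-→d4:-→d5:-→d6:-→d7:-→d8:-→d9:-→d10:-→d11:-→d12:-→d13:-→d14:-→d15:-→d16:-→d17:-→d18:-→d19:-→d20:-→d21:-→d22:-→d23:- -> no-route
  + 0.0.0.0/0 (H3) depth=0
  lookup 248.149.91.80: bits 111110001001010101011011 walk d0:H3→d1:-→d2:-→d3:-→d4:-→d5:-→d6:-→d7:-→d8:-→d9:-→d10:-→d11:-→d12:-→d13:-→d14:-→d15:-→d16:-→d17:-→d18:-→d19:-→d20:-→d21:-→d22:-→d23:-→d24:H0 -> H0
  lookup 248.149.91.0: bits 111110001001010101011011 walk d0:H3→d1:-→d2:-→d3:-→d4:-→d5:-→d6:-→d7:-→d8:-→d9:-→d10:-→d11:-→d12:-→d13:-→d14:-→d15:-→d16:-→d17:-→d18:-→d19:-→d20:-→d21:-→d22:-→d23:-→d24:H0 -> H0
  + 248.149.0.0/17 (H1) depth=17
  + 0.0.0.0/0 (H0) depth=0
  lookup 248.149.0.45: bits 11111000100101010 walk d0:H0→d1:-→d2:-→d3:-→d4:-→d5:-→d6:-→d7:-→d8:-→d9:-→d10:-→d11:-→d12:-→d13:-→d14:-→d15:-→d16:-→d17:H1 -> H1
  - 0.0.0.0/0 clear@0
  lookup 248.149.91.216: bits 1111100010010101010110111101100 walk d0:-→d1:-→d2:-→d3:-→d4:-→d5:-→d6:-→d7:-→d8:-→d9:-→d10:-→d11:-→d12:-→d13:-→d14:-→d15:-→d16:-→d17:H1→d18:-→d19:-→d20:-→d21:-→d22:-→d23:-→d24:H0→d25:-→d26:-→d27:-→d28:-→d29:H1→d30:-→d31:- -> H1
  + 36.160.86.0/24 (H3) depth=24
  lookup 248.149.91.221: bits 11111000100101010101101111011 walk d0:-→d1:-→d2:-→d3:-→d4:-→d5:-→d6:-→d7:-→d8:-→d9:-→d10:-→d11:-→d12:-→d13:-→d14:-→d15:-→d16:-→d17:H1→d18:-→d19:-→d20:-→d21:-→d22:-→d23:-→d24:H0→d25:-→d26:-→d27:-→d28:-→d29:H1 -> H1
  + 36.160.86.128/26 (H4) depth=26
  lookup 36.160.86.149: bits 00100100101000000101011010 walk d0:-→d1:-→d2:-→d3:-→d4:-→d5:-→d6:-→d7:-→d8:-→d9:-→d10:-→d11:-→d12:-→d13:-→d14:-→d15:-→d16:-→d17:-→d18:-→d19:-→d20:-→d21:-→d22:-→d23:-→d24:H3→d25:-→d26:H4 -> H4
  lookup 248.149.91.216: bits 1111100010010101010110111101100 walk d0:-→d1:-→d2:-→d3:-→d4:-→d5:-→d6:-→d7:-→d8:-→d9:-→d10:-→d11:-→d12:-→d13:-→d14:-→d15:-→d16:-→d17:H1→d18:-→d19:-→d20:-→d21:-→d22:-→d23:-→d24:H0→d25:-→d26:-→d27:-→d28:-→d29:H1→d30:-→d31:- -> H1
  lookup 249.6.129.67: bits 1111100 walk d0:-→d1:-→d2:-→d3:-→d4:-→d5:-→d6:-→d7:- -> no-route
  lookup 248.149.91.216: bits 1111100010010101010110111101100 walk d0:-→d1:-→d2:-→d3:-→d4:-→d5:-→d6:-→d7:-→d8:-→d9:-→d10:-→d11:-→d12:-→d13:-→d14:-→d15:-→d16:-→d17:H1→d18:-→d19:-→d20:-→d21:-→d22:-→d23:-→d24:H0→d25:-→d26:-→d27:-→d28:-→d29:H1→d30:-→d31:- -> H1
  - 248.149.0.0/17 clear@17
  + 248.0.0.0/8 (H2) depth=8
  lookup 248.4.135.163: bits 11111000 walk d0:-→d1:-→d2:-→d3:-→d4:-→d5:-→d6:-→d7:-→d8:H2 -> H2
  + 0.0.0.0/0 (H0) depth=0
  - 36.160.86.128/26 clear@26
  lookup 36.160.86.9: bits 001001001010000001010110 walk d0:H0→d1:-→d2:-→d3:-→d4:-→d5:-→d6:-→d7:-→d8:-→d9:-→d10:-→d11:-→d12:-→d13:-→d14:-→d15:-→d16:-→d17:-→d18:-→d19:-→d20:-→d21:-→d22:-→d23:-→d24:H3 -> H3
  lookup 36.160.86.18: bits 001001001010000001010110 walk d0:H0→d1:-→d2:-→d3:-→d4:-→d5:-→d6:-→d7:-→d8:-→d9:-→d10:-→d11:-→d12:-→d13:-→d14:-→d15:-→d16:-→d17:-→d18:-→d19:-→d20:-→d21:-→d22:-→d23:-→d24:H3 -> H3

== LOOKUPS ==
["H0","H0","no-route","H0","H0","H1","H1","H1","H4","H1","no-route","H1","H2","H3","H3"]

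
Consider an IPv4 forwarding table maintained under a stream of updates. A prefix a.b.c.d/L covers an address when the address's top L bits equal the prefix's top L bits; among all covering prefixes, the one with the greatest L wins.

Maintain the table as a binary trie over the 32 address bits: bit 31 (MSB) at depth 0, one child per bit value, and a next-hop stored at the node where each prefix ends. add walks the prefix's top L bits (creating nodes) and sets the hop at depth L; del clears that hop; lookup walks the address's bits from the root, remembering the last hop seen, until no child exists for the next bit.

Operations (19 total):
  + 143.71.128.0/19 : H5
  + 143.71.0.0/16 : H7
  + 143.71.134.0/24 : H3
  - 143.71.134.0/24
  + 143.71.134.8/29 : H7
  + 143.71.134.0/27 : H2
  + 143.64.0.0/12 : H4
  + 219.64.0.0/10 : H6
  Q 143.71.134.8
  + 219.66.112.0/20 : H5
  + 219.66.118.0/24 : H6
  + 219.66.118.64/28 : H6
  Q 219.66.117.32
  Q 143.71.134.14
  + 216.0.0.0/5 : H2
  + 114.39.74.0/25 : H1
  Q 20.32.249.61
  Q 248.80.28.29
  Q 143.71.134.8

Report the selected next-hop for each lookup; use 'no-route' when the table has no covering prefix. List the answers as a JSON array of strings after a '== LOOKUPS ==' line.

Trace:
  + 143.71.128.0/19 (H5) depth=19
  + 143.71.0.0/16 (H7) depth=16
  + 143.71.134.0/24 (H3) depth=24
  del 143.71.134.0/24 (clear depth 24)
  + 143.71.134.8/29 (H7) depth=29
  + 143.71.134.0/27 (H2) depth=27
  + 143.64.0.0/12 (H4) depth=12
  + 219.64.0.0/10 (H6) depth=10
  Q 143.71.134.8: descend 10001111010001111000011000001 ; hops seen [H4,H7,H5,H2,H7] ; pick H7
  + 219.66.112.0/20 (H5) depth=20
  + 219.66.118.0/24 (H6) depth=24
  + 219.66.118.64/28 (H6) depth=28
  Q 219.66.117.32: descend 1101101101000010011101 ; hops seen [H6,H5] ; pick H5
  Q 143.71.134.14: descend 10001111010001111000011000001 ; hops seen [H4,H7,H5,H2,H7] ; pick H7
  + 216.0.0.0/5 (H2) depth=5
  + 114.39.74.0/25 (H1) depth=25
  Q 20.32.249.61: descend 0 ; hops seen [∅] ; pick no-route
  Q 248.80.28.29: descend 11 ; hops seen [∅] ; pick no-route
  Q 143.71.134.8: descend 10001111010001111000011000001 ; hops seen [H4,H7,H5,H2,H7] ; pick H7

== LOOKUPS ==
["H7","H5","H7","no-route","no-route","H7"]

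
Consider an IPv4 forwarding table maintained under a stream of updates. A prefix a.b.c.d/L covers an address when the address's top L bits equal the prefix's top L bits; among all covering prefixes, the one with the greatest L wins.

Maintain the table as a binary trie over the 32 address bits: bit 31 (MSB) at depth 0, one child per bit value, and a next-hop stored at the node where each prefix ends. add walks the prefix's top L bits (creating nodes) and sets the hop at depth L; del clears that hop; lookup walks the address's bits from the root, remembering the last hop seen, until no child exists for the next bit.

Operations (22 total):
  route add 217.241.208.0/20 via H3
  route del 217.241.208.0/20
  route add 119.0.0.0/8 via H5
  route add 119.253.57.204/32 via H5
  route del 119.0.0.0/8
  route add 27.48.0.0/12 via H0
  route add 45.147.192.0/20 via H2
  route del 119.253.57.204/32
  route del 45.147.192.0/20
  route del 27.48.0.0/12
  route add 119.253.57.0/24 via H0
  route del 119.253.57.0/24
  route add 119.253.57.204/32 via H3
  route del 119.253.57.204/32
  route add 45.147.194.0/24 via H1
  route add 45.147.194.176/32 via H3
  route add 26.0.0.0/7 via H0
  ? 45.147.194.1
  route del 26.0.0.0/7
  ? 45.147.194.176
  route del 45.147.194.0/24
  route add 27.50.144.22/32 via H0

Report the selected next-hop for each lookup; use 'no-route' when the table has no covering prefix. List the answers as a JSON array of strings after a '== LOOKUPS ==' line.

Trace:
  + 217.241.208.0/20 (H3) depth=20
  del 217.241.208.0/20 (clear depth 20)
  + 119.0.0.0/8 (H5) depth=8
  + 119.253.57.204/32 (H5) depth=32
  del 119.0.0.0/8 (clear depth 8)
  + 27.48.0.0/12 (H0) depth=12
  + 45.147.192.0/20 (H2) depth=20
  del 119.253.57.204/32 (clear depth 32)
  del 45.147.192.0/20 (clear depth 20)
  del 27.48.0.0/12 (clear depth 12)
  + 119.253.57.0/24 (H0) depth=24
  del 119.253.57.0/24 (clear depth 24)
  + 119.253.57.204/32 (H3) depth=32
  del 119.253.57.204/32 (clear depth 32)
  + 45.147.194.0/24 (H1) depth=24
  + 45.147.194.176/32 (H3) depth=32
  + 26.0.0.0/7 (H0) depth=7
  lookup 45.147.194.1: bits 001011011001001111000010 walk d0:-→d1:-→d2:-→d3:-→d4:-→d5:-→d6:-→d7:-→d8:-→d9:-→d10:-→d11:-→d12:-→d13:-→d14:-→d15:-→d16:-→d17:-→d18:-→d19:-→d20:-→d21:-→d22:-→d23:-→d24:H1 -> H1
  del 26.0.0.0/7 (clear depth 7)
  lookup 45.147.194.176: bits 00101101100100111100001010110000 walk d0:-→d1:-→d2:-→d3:-→d4:-→d5:-→d6:-→d7:-→d8:-→d9:-→d10:-→d11:-→d12:-→d13:-→d14:-→d15:-→d16:-→d17:-→d18:-→d19:-→d20:-→d21:-→d22:-→d23:-→d24:H1→d25:-→d26:-→d27:-→d28:-→d29:-→d30:-→d31:-→d32:H3 -> H3
  del 45.147.194.0/24 (clear depth 24)
  + 27.50.144.22/32 (H0) depth=32

== LOOKUPS ==
["H1","H3"]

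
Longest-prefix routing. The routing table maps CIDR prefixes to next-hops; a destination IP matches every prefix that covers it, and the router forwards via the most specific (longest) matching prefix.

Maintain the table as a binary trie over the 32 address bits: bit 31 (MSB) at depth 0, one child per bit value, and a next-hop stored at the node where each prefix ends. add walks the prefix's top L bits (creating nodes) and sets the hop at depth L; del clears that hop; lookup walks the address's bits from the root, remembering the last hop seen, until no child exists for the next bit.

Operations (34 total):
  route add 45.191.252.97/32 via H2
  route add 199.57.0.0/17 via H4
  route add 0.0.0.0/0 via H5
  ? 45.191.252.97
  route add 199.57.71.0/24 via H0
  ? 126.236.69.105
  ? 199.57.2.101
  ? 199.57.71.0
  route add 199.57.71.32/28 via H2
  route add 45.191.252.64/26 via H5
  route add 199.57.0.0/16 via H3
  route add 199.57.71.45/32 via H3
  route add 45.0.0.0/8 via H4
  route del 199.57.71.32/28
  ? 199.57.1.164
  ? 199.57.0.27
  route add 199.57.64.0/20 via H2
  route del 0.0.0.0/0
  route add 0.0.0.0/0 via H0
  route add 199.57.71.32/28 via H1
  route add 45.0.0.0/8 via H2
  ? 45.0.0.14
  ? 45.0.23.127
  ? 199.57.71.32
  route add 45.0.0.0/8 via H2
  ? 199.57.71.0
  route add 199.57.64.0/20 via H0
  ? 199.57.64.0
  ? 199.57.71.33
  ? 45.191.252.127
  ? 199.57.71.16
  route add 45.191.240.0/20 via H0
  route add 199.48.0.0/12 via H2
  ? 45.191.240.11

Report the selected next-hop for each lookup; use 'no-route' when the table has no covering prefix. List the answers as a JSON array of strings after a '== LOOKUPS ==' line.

Process each operation:
  add 45.191.252.97/32 -> H2 at depth 32
  add 199.57.0.0/17 -> H4 at depth 17
  add 0.0.0.0/0 -> H5 at depth 0
  Q 45.191.252.97: descend 00101101101111111111110001100001 ; hops seen [H5,H2] ; pick H2
  add 199.57.71.0/24 -> H0 at depth 24
  Q 126.236.69.105: descend 0 ; hops seen [H5] ; pick H5
  Q 199.57.2.101: descend 11000111001110010 ; hops seen [H5,H4] ; pick H4
  Q 199.57.71.0: descend 110001110011100101000111 ; hops seen [H5,H4,H0] ; pick H0
  add 199.57.71.32/28 -> H2 at depth 28
  add 45.191.252.64/26 -> H5 at depth 26
  add 199.57.0.0/16 -> H3 at depth 16
  add 199.57.71.45/32 -> H3 at depth 32
  add 45.0.0.0/8 -> H4 at depth 8
  del 199.57.71.32/28 (clear depth 28)
  Q 199.57.1.164: descend 11000111001110010 ; hops seen [H5,H3,H4] ; pick H4
  Q 199.57.0.27: descend 11000111001110010 ; hops seen [H5,H3,H4] ; pick H4
  add 199.57.64.0/20 -> H2 at depth 20
  del 0.0.0.0/0 (clear depth 0)
  add 0.0.0.0/0 -> H0 at depth 0
  add 199.57.71.32/28 -> H1 at depth 28
  add 45.0.0.0/8 -> H2 at depth 8
  Q 45.0.0.14: descend 00101101 ; hops seen [H0,H2] ; pick H2
  Q 45.0.23.127: descend 00101101 ; hops seen [H0,H2] ; pick H2
  Q 199.57.71.32: descend 1100011100111001010001110010 ; hops seen [H0,H3,H4,H2,H0,H1] ; pick H1
  add 45.0.0.0/8 -> H2 at depth 8
  Q 199.57.71.0: descend 11000111001110010100011100 ; hops seen [H0,H3,H4,H2,H0] ; pick H0
  add 199.57.64.0/20 -> H0 at depth 20
  Q 199.57.64.0: descend 110001110011100101000 ; hops seen [H0,H3,H4,H0] ; pick H0
  Q 199.57.71.33: descend 1100011100111001010001110010 ; hops seen [H0,H3,H4,H0,H0,H1] ; pick H1
  Q 45.191.252.127: descend 001011011011111111111100011 ; hops seen [H0,H2,H5] ; pick H5
  Q 199.57.71.16: descend 11000111001110010100011100 ; hops seen [H0,H3,H4,H0,H0] ; pick H0
  add 45.191.240.0/20 -> H0 at depth 20
  add 199.48.0.0/12 -> H2 at depth 12
  Q 45.191.240.11: descend 00101101101111111111 ; hops seen [H0,H2,H0] ; pick H0

== LOOKUPS ==
["H2","H5","H4","H0","H4","H4","H2","H2","H1","H0","H0","H1","H5","H0","H0"]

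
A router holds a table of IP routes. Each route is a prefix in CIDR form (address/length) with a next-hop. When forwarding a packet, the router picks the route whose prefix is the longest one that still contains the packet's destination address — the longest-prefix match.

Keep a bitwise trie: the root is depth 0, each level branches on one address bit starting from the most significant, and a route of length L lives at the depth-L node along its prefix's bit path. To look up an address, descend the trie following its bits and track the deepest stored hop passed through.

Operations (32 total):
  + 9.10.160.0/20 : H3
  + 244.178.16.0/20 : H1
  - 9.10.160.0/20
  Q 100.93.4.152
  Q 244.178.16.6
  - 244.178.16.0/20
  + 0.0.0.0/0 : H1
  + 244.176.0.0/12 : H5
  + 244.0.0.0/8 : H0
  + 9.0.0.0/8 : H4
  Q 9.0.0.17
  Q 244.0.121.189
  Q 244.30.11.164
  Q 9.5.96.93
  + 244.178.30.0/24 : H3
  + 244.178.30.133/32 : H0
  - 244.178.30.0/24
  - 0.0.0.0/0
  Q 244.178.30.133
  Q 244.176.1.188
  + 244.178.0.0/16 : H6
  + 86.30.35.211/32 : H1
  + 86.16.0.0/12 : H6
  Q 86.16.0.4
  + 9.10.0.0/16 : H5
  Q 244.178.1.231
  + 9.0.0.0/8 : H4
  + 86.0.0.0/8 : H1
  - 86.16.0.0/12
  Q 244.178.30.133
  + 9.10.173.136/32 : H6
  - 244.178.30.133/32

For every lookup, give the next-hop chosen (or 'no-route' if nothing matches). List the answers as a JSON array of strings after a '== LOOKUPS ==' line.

Apply in order:
  add 9.10.160.0/20 -> H3 at depth 20
  add 244.178.16.0/20 -> H1 at depth 20
  - 9.10.160.0/20 clear@20
  ? 100.93.4.152  path d0:-→d1:-  best=no-route
  ? 244.178.16.6  path d0:-→d1:-→d2:-→d3:-→d4:-→d5:-→d6:-→d7:-→d8:-→d9:-→d10:-→d11:-→d12:-→d13:-→d14:-→d15:-→d16:-→d17:-→d18:-→d19:-→d20:H1  best=H1
  - 244.178.16.0/20 clear@20
  add 0.0.0.0/0 -> H1 at depth 0
  add 244.176.0.0/12 -> H5 at depth 12
  add 244.0.0.0/8 -> H0 at depth 8
  add 9.0.0.0/8 -> H4 at depth 8
  ? 9.0.0.17  path d0:H1→d1:-→d2:-→d3:-→d4:-→d5:-→d6:-→d7:-→d8:H4→d9:-→d10:-→d11:-→d12:-  best=H4
  ? 244.0.121.189  path d0:H1→d1:-→d2:-→d3:-→d4:-→d5:-→d6:-→d7:-→d8:H0  best=H0
  ? 244.30.11.164  path d0:H1→d1:-→d2:-→d3:-→d4:-→d5:-→d6:-→d7:-→d8:H0  best=H0
  ? 9.5.96.93  path d0:H1→d1:-→d2:-→d3:-→d4:-→d5:-→d6:-→d7:-→d8:H4→d9:-→d10:-→d11:-→d12:-  best=H4
  add 244.178.30.0/24 -> H3 at depth 24
  add 244.178.30.133/32 -> H0 at depth 32
  - 244.178.30.0/24 clear@24
  - 0.0.0.0/0 clear@0
  ? 244.178.30.133  path d0:-→d1:-→d2:-→d3:-→d4:-→d5:-→d6:-→d7:-→d8:H0→d9:-→d10:-→d11:-→d12:H5→d13:-→d14:-→d15:-→d16:-→d17:-→d18:-→d19:-→d20:-→d21:-→d22:-→d23:-→d24:-→d25:-→d26:-→d27:-→d28:-→d29:-→d30:-→d31:-→d32:H0  best=H0
  ? 244.176.1.188  path d0:-→d1:-→d2:-→d3:-→d4:-→d5:-→d6:-→d7:-→d8:H0→d9:-→d10:-→d11:-→d12:H5→d13:-→d14:-  best=H5
  add 244.178.0.0/16 -> H6 at depth 16
  add 86.30.35.211/32 -> H1 at depth 32
  add 86.16.0.0/12 -> H6 at depth 12
  ? 86.16.0.4  path d0:-→d1:-→d2:-→d3:-→d4:-→d5:-→d6:-→d7:-→d8:-→d9:-→d10:-→d11:-→d12:H6  best=H6
  add 9.10.0.0/16 -> H5 at depth 16
  ? 244.178.1.231  path d0:-→d1:-→d2:-→d3:-→d4:-→d5:-→d6:-→d7:-→d8:H0→d9:-→d10:-→d11:-→d12:H5→d13:-→d14:-→d15:-→d16:H6→d17:-→d18:-→d19:-  best=H6
  add 9.0.0.0/8 -> H4 at depth 8
  add 86.0.0.0/8 -> H1 at depth 8
  - 86.16.0.0/12 clear@12
  ? 244.178.30.133  path d0:-→d1:-→d2:-→d3:-→d4:-→d5:-→d6:-→d7:-→d8:H0→d9:-→d10:-→d11:-→d12:H5→d13:-→d14:-→d15:-→d16:H6→d17:-→d18:-→d19:-→d20:-→d21:-→d22:-→d23:-→d24:-→d25:-→d26:-→d27:-→d28:-→d29:-→d30:-→d31:-→d32:H0  best=H0
  add 9.10.173.136/32 -> H6 at depth 32
  - 244.178.30.133/32 clear@32

== LOOKUPS ==
["no-route","H1","H4","H0","H0","H4","H0","H5","H6","H6","H0"]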